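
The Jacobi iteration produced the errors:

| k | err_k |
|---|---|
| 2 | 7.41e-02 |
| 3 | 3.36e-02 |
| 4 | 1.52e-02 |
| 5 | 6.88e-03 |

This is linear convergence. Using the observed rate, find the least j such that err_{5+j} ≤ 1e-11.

Rate ρ ≈ err_5/err_4 = 6.88e-03/1.52e-02 = 0.4526.
After j more steps, err_{5+j} ≈ 6.88e-03·ρ^j; need ρ^j ≤ 1e-11/6.88e-03 = 1.45349e-09.
j ≥ ln(1.45349e-09)/ln(0.4526) = -20.3493/-0.79275 = 25.669.
So 26 more iterations are needed.

26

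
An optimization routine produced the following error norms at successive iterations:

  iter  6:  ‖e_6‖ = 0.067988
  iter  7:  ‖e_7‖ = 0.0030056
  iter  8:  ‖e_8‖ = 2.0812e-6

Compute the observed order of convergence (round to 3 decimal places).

2.333

p ≈ ln(‖e_8‖/‖e_7‖) / ln(‖e_7‖/‖e_6‖)
  = ln(2.0812e-6/0.0030056) / ln(0.0030056/0.067988)
  = ln(0.000692441) / ln(0.0442078)
  = -7.275288 / -3.118854 ≈ 2.332680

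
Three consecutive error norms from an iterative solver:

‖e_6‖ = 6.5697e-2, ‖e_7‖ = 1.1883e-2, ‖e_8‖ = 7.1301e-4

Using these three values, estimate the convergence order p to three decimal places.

1.645

p ≈ ln(‖e_8‖/‖e_7‖) / ln(‖e_7‖/‖e_6‖)
  = ln(7.1301e-4/1.1883e-2) / ln(1.1883e-2/6.5697e-2)
  = ln(0.0600025) / ln(0.180876)
  = -2.813369 / -1.709944 ≈ 1.645299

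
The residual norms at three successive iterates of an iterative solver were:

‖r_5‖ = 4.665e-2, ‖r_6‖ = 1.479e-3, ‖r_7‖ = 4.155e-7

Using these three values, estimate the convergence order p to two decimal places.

p ≈ ln(‖r_7‖/‖r_6‖) / ln(‖r_6‖/‖r_5‖)
  = ln(4.155e-7/1.479e-3) / ln(1.479e-3/4.665e-2)
  = ln(0.000280933) / ln(0.0317042)
  = -8.17739 / -3.45131 ≈ 2.36936

2.37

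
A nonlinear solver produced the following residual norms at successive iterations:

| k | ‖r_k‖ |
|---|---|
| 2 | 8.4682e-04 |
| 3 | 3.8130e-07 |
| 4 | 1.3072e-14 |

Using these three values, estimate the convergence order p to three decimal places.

2.231

p ≈ ln(‖r_4‖/‖r_3‖) / ln(‖r_3‖/‖r_2‖)
  = ln(1.3072e-14/3.8130e-07) / ln(3.8130e-07/8.4682e-04)
  = ln(3.42827e-08) / ln(0.000450273)
  = -17.188625 / -7.705656 ≈ 2.230650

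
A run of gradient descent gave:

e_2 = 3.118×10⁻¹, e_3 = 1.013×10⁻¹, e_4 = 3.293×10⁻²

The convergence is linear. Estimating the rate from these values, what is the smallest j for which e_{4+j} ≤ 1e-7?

12

Rate ρ ≈ e_4/e_3 = 3.293×10⁻²/1.013×10⁻¹ = 0.3251.
After j more steps, e_{4+j} ≈ 3.293×10⁻²·ρ^j; need ρ^j ≤ 1e-7/3.293×10⁻² = 3.03674e-06.
j ≥ ln(3.03674e-06)/ln(0.3251) = -12.7047/-1.12362 = 11.307.
So 12 more iterations are needed.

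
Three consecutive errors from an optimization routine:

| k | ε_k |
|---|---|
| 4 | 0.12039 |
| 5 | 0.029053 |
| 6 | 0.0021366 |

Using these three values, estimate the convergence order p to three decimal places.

1.836

p ≈ ln(ε_6/ε_5) / ln(ε_5/ε_4)
  = ln(0.0021366/0.029053) / ln(0.029053/0.12039)
  = ln(0.0735415) / ln(0.241324)
  = -2.609905 / -1.421615 ≈ 1.835873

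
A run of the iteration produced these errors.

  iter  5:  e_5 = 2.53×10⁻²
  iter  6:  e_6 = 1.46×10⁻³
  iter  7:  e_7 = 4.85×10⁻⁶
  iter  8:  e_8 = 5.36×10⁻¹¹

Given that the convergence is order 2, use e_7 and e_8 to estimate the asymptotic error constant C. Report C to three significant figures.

2.28

C ≈ e_8 / e_7^2
  = 5.36×10⁻¹¹ / (4.85×10⁻⁶)^2
  = 5.36×10⁻¹¹ / 2.35225e-11 ≈ 2.2787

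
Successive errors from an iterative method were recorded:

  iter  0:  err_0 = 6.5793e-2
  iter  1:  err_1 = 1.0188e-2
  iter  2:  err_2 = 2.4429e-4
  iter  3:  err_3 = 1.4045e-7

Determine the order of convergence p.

2

Consecutive ratios: err_3/err_2 = 1.4045e-7/2.4429e-4 = 0.000574931, err_2/err_1 = 2.4429e-4/1.0188e-2 = 0.0239782.
p ≈ ln(0.000574931)/ln(0.0239782) = -7.4613/-3.7306 ≈ 2.00.
So the convergence is quadratic (order 2).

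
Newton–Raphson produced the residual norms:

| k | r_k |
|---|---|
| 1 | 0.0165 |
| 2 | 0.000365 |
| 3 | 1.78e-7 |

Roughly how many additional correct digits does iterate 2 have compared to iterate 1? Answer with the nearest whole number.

2

Digits gained ≈ log₁₀(r_1/r_2) = log₁₀(0.0165/0.000365) = log₁₀(45.2055) ≈ 1.655.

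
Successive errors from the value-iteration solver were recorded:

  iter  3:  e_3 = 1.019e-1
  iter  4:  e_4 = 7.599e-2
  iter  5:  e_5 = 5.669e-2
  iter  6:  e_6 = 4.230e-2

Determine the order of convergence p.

1

Consecutive ratios: e_6/e_5 = 4.230e-2/5.669e-2 = 0.746163, e_5/e_4 = 5.669e-2/7.599e-2 = 0.746019.
p ≈ ln(0.746163)/ln(0.746019) = -0.2928/-0.2930 ≈ 1.00.
So the convergence is linear (order 1).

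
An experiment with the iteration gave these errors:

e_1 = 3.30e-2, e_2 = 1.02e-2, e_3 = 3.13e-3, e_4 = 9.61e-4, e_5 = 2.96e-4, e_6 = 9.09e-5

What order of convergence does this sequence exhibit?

1

Consecutive ratios: e_6/e_5 = 9.09e-5/2.96e-4 = 0.307095, e_5/e_4 = 2.96e-4/9.61e-4 = 0.308012.
p ≈ ln(0.307095)/ln(0.308012) = -1.1806/-1.1776 ≈ 1.00.
So the convergence is linear (order 1).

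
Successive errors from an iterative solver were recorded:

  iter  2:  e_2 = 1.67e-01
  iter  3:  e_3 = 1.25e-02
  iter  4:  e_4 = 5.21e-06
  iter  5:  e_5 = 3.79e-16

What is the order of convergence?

3

Consecutive ratios: e_5/e_4 = 3.79e-16/5.21e-06 = 7.27447e-11, e_4/e_3 = 5.21e-06/1.25e-02 = 0.0004168.
p ≈ ln(7.27447e-11)/ln(0.0004168) = -23.3441/-7.7829 ≈ 3.00.
So the convergence is cubic (order 3).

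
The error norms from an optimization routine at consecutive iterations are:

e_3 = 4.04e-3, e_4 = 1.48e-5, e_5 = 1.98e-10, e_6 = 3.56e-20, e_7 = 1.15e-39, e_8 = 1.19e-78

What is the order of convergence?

2

Consecutive ratios: e_8/e_7 = 1.19e-78/1.15e-39 = 1.03478e-39, e_7/e_6 = 1.15e-39/3.56e-20 = 3.23034e-20.
p ≈ ln(1.03478e-39)/ln(3.23034e-20) = -89.7666/-44.8791 ≈ 2.00.
So the convergence is quadratic (order 2).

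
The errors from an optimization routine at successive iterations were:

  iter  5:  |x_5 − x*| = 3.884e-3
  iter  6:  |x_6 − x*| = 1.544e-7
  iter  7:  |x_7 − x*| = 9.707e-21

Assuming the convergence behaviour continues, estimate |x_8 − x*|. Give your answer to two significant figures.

2.4e-60

First estimate the order: p ≈ ln(|x_7 − x*|/|x_6 − x*|) / ln(|x_6 − x*|/|x_5 − x*|) = ln(9.707e-21/1.544e-7)/ln(1.544e-7/3.884e-3) = ln(6.28692e-14)/ln(3.97528e-05) ≈ 2.9999.
Then |x_8 − x*| ≈ |x_7 − x*|·(|x_7 − x*|/|x_6 − x*|)^p = 9.707e-21·(6.28692e-14)^2.9999 = 9.707e-21·2.49249e-40 ≈ 2.419e-60.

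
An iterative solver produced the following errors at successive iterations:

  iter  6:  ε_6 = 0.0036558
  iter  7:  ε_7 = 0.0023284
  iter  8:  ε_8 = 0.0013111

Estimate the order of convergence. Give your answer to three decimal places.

1.273

p ≈ ln(ε_8/ε_7) / ln(ε_7/ε_6)
  = ln(0.0013111/0.0023284) / ln(0.0023284/0.0036558)
  = ln(0.563091) / ln(0.636906)
  = -0.574314 / -0.451133 ≈ 1.273048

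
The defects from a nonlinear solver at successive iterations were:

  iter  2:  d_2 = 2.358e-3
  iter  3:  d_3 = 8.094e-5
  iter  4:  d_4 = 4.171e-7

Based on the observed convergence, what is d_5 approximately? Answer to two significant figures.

1.1e-10

First estimate the order: p ≈ ln(d_4/d_3) / ln(d_3/d_2) = ln(4.171e-7/8.094e-5)/ln(8.094e-5/2.358e-3) = ln(0.0051532)/ln(0.0343257) ≈ 1.5624.
Then d_5 ≈ d_4·(d_4/d_3)^p = 4.171e-7·(0.0051532)^1.5624 = 4.171e-7·0.000266286 ≈ 1.111e-10.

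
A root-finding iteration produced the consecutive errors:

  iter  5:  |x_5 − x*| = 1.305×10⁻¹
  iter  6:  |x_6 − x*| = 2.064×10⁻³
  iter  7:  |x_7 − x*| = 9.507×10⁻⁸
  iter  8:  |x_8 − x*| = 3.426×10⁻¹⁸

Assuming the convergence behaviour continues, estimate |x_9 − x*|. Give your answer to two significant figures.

2.4e-43

First estimate the order: p ≈ ln(|x_8 − x*|/|x_7 − x*|) / ln(|x_7 − x*|/|x_6 − x*|) = ln(3.426×10⁻¹⁸/9.507×10⁻⁸)/ln(9.507×10⁻⁸/2.064×10⁻³) = ln(3.60366e-11)/ln(4.6061e-05) ≈ 2.4081.
Then |x_9 − x*| ≈ |x_8 − x*|·(|x_8 − x*|/|x_7 − x*|)^p = 3.426×10⁻¹⁸·(3.60366e-11)^2.4081 = 3.426×10⁻¹⁸·7.1055e-26 ≈ 2.434e-43.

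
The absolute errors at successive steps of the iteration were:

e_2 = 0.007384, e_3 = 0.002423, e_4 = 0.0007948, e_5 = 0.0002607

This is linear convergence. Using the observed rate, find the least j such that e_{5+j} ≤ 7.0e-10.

12

Rate ρ ≈ e_5/e_4 = 0.0002607/0.0007948 = 0.3280.
After j more steps, e_{5+j} ≈ 0.0002607·ρ^j; need ρ^j ≤ 7.0e-10/0.0002607 = 2.68508e-06.
j ≥ ln(2.68508e-06)/ln(0.3280) = -12.8278/-1.11474 = 11.507.
So 12 more iterations are needed.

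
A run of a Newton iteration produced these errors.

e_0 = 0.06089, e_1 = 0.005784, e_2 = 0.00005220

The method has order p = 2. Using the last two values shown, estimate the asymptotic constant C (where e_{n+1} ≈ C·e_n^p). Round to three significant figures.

C ≈ e_2 / e_1^2
  = 0.00005220 / (0.005784)^2
  = 0.00005220 / 3.34547e-05 ≈ 1.5603

1.56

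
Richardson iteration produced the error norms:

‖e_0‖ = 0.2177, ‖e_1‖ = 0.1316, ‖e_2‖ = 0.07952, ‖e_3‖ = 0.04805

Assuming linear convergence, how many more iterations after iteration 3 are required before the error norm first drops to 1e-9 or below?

Rate ρ ≈ ‖e_3‖/‖e_2‖ = 0.04805/0.07952 = 0.6043.
After j more steps, ‖e_{3+j}‖ ≈ 0.04805·ρ^j; need ρ^j ≤ 1e-9/0.04805 = 2.08117e-08.
j ≥ ln(2.08117e-08)/ln(0.6043) = -17.6878/-0.50368 = 35.117.
So 36 more iterations are needed.

36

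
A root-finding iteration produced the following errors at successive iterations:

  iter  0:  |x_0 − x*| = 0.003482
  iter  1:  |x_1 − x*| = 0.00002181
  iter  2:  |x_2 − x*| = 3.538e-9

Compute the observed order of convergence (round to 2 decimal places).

p ≈ ln(|x_2 − x*|/|x_1 − x*|) / ln(|x_1 − x*|/|x_0 − x*|)
  = ln(3.538e-9/0.00002181) / ln(0.00002181/0.003482)
  = ln(0.000162219) / ln(0.00626364)
  = -8.72656 / -5.07299 ≈ 1.72020

1.72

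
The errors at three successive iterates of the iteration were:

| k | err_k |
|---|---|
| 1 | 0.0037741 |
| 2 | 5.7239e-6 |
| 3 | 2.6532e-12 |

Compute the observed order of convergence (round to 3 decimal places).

p ≈ ln(err_3/err_2) / ln(err_2/err_1)
  = ln(2.6532e-12/5.7239e-6) / ln(5.7239e-6/0.0037741)
  = ln(4.6353e-07) / ln(0.00151663)
  = -14.584395 / -6.491265 ≈ 2.246772

2.247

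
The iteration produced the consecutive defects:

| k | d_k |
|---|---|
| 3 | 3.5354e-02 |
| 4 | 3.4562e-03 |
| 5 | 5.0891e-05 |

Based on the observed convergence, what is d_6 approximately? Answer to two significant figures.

2.4e-8

First estimate the order: p ≈ ln(d_5/d_4) / ln(d_4/d_3) = ln(5.0891e-05/3.4562e-03)/ln(3.4562e-03/3.5354e-02) = ln(0.0147246)/ln(0.0977598) ≈ 1.8141.
Then d_6 ≈ d_5·(d_5/d_4)^p = 5.0891e-05·(0.0147246)^1.8141 = 5.0891e-05·0.00047495 ≈ 2.417e-08.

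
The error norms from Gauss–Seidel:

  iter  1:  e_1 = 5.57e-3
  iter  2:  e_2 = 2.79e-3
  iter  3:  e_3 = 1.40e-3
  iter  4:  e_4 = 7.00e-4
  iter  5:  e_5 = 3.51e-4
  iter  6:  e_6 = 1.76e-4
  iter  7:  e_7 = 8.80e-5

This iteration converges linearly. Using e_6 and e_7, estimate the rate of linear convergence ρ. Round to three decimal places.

ρ ≈ e_7/e_6 = 8.80e-5/1.76e-4 = 0.50000

0.500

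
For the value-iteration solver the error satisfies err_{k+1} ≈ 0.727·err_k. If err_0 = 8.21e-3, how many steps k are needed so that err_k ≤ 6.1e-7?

After k steps, err_k ≈ 8.21e-3·0.727^k.
Need 0.727^k ≤ 6.1e-7/8.21e-3 = 7.42996e-05.
k ≥ ln(7.42996e-05)/ln(0.727) = -9.5074/-0.31883 = 29.820.
Smallest integer k = 30.

30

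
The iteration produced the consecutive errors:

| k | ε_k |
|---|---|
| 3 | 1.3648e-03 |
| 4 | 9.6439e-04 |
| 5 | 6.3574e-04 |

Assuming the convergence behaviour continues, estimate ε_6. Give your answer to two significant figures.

3.9e-4

First estimate the order: p ≈ ln(ε_5/ε_4) / ln(ε_4/ε_3) = ln(6.3574e-04/9.6439e-04)/ln(9.6439e-04/1.3648e-03) = ln(0.659215)/ln(0.706616) ≈ 1.2000.
Then ε_6 ≈ ε_5·(ε_5/ε_4)^p = 6.3574e-04·(0.659215)^1.2000 = 6.3574e-04·0.606502 ≈ 0.0003856.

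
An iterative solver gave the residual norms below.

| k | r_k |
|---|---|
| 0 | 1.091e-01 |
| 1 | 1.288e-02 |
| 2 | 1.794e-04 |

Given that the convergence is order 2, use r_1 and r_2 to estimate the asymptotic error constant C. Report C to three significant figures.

1.08

C ≈ r_2 / r_1^2
  = 1.794e-04 / (1.288e-02)^2
  = 1.794e-04 / 0.000165894 ≈ 1.0814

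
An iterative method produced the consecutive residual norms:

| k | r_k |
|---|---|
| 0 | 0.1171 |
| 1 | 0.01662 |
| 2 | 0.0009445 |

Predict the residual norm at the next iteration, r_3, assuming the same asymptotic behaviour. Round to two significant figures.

First estimate the order: p ≈ ln(r_2/r_1) / ln(r_1/r_0) = ln(0.0009445/0.01662)/ln(0.01662/0.1171) = ln(0.0568291)/ln(0.14193) ≈ 1.4688.
Then r_3 ≈ r_2·(r_2/r_1)^p = 0.0009445·(0.0568291)^1.4688 = 0.0009445·0.0148154 ≈ 1.399e-05.

1.4e-5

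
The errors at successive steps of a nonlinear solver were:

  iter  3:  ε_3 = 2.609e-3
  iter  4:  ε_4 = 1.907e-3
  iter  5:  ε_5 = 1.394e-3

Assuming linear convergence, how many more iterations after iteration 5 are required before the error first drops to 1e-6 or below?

24

Rate ρ ≈ ε_5/ε_4 = 1.394e-3/1.907e-3 = 0.7310.
After j more steps, ε_{5+j} ≈ 1.394e-3·ρ^j; need ρ^j ≤ 1e-6/1.394e-3 = 0.00071736.
j ≥ ln(0.00071736)/ln(0.7310) = -7.2399/-0.31334 = 23.106.
So 24 more iterations are needed.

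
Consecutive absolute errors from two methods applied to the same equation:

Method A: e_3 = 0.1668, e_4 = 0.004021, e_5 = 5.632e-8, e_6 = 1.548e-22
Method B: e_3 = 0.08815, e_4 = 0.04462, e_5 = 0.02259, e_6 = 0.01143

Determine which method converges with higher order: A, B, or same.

Method A: p ≈ ln(1.548e-22/5.632e-8)/ln(5.632e-8/0.004021) ≈ 3.00.
Method B: p ≈ ln(0.01143/0.02259)/ln(0.02259/0.04462) ≈ 1.00.
Method A has the higher order (≈3.0 vs ≈1.0).

A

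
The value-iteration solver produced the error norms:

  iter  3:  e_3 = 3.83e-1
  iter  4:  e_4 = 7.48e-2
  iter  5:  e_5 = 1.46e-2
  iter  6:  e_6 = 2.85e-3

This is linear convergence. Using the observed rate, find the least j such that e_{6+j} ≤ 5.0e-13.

14

Rate ρ ≈ e_6/e_5 = 2.85e-3/1.46e-2 = 0.1952.
After j more steps, e_{6+j} ≈ 2.85e-3·ρ^j; need ρ^j ≤ 5.0e-13/2.85e-3 = 1.75439e-10.
j ≥ ln(1.75439e-10)/ln(0.1952) = -22.4637/-1.63373 = 13.750.
So 14 more iterations are needed.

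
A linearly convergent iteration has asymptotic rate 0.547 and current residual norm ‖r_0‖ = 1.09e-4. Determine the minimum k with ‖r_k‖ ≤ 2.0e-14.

38

After k steps, ‖r_k‖ ≈ 1.09e-4·0.547^k.
Need 0.547^k ≤ 2.0e-14/1.09e-4 = 1.83486e-10.
k ≥ ln(1.83486e-10)/ln(0.547) = -22.4189/-0.60331 = 37.160.
Smallest integer k = 38.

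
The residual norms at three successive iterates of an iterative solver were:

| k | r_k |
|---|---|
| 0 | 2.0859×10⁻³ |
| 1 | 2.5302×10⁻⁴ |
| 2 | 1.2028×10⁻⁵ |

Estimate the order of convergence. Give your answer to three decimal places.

p ≈ ln(r_2/r_1) / ln(r_1/r_0)
  = ln(1.2028×10⁻⁵/2.5302×10⁻⁴) / ln(2.5302×10⁻⁴/2.0859×10⁻³)
  = ln(0.0475377) / ln(0.1213)
  = -3.046232 / -2.109488 ≈ 1.444062

1.444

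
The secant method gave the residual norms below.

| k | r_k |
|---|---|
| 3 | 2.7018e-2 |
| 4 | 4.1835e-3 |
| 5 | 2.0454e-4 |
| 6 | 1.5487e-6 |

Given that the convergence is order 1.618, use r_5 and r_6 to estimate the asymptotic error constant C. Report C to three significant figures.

1.44

C ≈ r_6 / r_5^1.618
  = 1.5487e-6 / (2.0454e-4)^1.618
  = 1.5487e-6 / 1.07359e-06 ≈ 1.4425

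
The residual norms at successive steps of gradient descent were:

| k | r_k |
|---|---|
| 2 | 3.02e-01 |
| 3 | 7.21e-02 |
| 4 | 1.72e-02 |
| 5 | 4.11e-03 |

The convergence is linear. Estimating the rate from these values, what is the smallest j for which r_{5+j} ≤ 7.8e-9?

10

Rate ρ ≈ r_5/r_4 = 4.11e-03/1.72e-02 = 0.2390.
After j more steps, r_{5+j} ≈ 4.11e-03·ρ^j; need ρ^j ≤ 7.8e-9/4.11e-03 = 1.89781e-06.
j ≥ ln(1.89781e-06)/ln(0.2390) = -13.1748/-1.43129 = 9.205.
So 10 more iterations are needed.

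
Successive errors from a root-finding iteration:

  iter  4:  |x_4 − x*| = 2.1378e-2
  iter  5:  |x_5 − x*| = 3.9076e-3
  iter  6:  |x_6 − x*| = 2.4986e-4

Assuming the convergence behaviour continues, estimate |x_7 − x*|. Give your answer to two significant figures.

First estimate the order: p ≈ ln(|x_6 − x*|/|x_5 − x*|) / ln(|x_5 − x*|/|x_4 − x*|) = ln(2.4986e-4/3.9076e-3)/ln(3.9076e-3/2.1378e-2) = ln(0.0639421)/ln(0.182786) ≈ 1.6180.
Then |x_7 − x*| ≈ |x_6 − x*|·(|x_6 − x*|/|x_5 − x*|)^p = 2.4986e-4·(0.0639421)^1.6180 = 2.4986e-4·0.0116886 ≈ 2.921e-06.

2.9e-6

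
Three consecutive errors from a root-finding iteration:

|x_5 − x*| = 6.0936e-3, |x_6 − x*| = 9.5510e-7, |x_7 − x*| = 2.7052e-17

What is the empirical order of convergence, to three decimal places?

2.772

p ≈ ln(|x_7 − x*|/|x_6 − x*|) / ln(|x_6 − x*|/|x_5 − x*|)
  = ln(2.7052e-17/9.5510e-7) / ln(9.5510e-7/6.0936e-3)
  = ln(2.83237e-11) / ln(0.000156738)
  = -24.287322 / -8.760935 ≈ 2.772229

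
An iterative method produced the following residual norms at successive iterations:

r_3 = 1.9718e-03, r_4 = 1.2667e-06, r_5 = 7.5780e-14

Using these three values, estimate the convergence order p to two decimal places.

p ≈ ln(r_5/r_4) / ln(r_4/r_3)
  = ln(7.5780e-14/1.2667e-06) / ln(1.2667e-06/1.9718e-03)
  = ln(5.98247e-08) / ln(0.000642408)
  = -16.63185 / -7.35029 ≈ 2.26275

2.26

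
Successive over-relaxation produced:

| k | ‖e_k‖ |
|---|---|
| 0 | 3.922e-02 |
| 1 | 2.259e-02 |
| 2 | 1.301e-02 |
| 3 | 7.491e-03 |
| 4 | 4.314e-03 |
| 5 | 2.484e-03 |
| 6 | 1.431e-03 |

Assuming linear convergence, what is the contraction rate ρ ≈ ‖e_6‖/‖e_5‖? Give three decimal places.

ρ ≈ ‖e_6‖/‖e_5‖ = 1.431e-03/2.484e-03 = 0.57609

0.576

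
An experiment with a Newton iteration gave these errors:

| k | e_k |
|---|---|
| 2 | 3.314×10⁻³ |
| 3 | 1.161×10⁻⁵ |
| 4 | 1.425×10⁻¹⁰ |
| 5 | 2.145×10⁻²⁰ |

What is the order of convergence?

2

Consecutive ratios: e_5/e_4 = 2.145×10⁻²⁰/1.425×10⁻¹⁰ = 1.50526e-10, e_4/e_3 = 1.425×10⁻¹⁰/1.161×10⁻⁵ = 1.22739e-05.
p ≈ ln(1.50526e-10)/ln(1.22739e-05) = -22.6169/-11.3080 ≈ 2.00.
So the convergence is quadratic (order 2).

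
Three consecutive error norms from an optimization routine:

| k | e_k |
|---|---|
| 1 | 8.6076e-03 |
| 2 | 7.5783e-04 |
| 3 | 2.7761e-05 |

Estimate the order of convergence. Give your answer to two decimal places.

p ≈ ln(e_3/e_2) / ln(e_2/e_1)
  = ln(2.7761e-05/7.5783e-04) / ln(7.5783e-04/8.6076e-03)
  = ln(0.0366322) / ln(0.088042)
  = -3.30683 / -2.42994 ≈ 1.36087

1.36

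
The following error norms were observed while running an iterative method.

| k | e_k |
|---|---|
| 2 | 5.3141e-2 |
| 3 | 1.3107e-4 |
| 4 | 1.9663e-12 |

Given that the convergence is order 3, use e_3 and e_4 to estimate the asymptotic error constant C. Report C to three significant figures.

0.873

C ≈ e_4 / e_3^3
  = 1.9663e-12 / (1.3107e-4)^3
  = 1.9663e-12 / 2.2517e-12 ≈ 0.87325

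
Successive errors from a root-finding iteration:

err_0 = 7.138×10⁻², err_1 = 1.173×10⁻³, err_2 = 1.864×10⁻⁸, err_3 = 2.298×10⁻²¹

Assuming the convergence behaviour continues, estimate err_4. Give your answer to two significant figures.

First estimate the order: p ≈ ln(err_3/err_2) / ln(err_2/err_1) = ln(2.298×10⁻²¹/1.864×10⁻⁸)/ln(1.864×10⁻⁸/1.173×10⁻³) = ln(1.23283e-13)/ln(1.58909e-05) ≈ 2.6900.
Then err_4 ≈ err_3·(err_3/err_2)^p = 2.298×10⁻²¹·(1.23283e-13)^2.6900 = 2.298×10⁻²¹·1.88161e-35 ≈ 4.324e-56.

4.3e-56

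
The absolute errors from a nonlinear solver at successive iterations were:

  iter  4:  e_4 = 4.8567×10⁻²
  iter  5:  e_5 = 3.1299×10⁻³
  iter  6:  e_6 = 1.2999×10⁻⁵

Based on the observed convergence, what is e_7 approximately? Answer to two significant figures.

First estimate the order: p ≈ ln(e_6/e_5) / ln(e_5/e_4) = ln(1.2999×10⁻⁵/3.1299×10⁻³)/ln(3.1299×10⁻³/4.8567×10⁻²) = ln(0.00415317)/ln(0.064445) ≈ 2.0000.
Then e_7 ≈ e_6·(e_6/e_5)^p = 1.2999×10⁻⁵·(0.00415317)^2.0000 = 1.2999×10⁻⁵·1.72488e-05 ≈ 2.242e-10.

2.2e-10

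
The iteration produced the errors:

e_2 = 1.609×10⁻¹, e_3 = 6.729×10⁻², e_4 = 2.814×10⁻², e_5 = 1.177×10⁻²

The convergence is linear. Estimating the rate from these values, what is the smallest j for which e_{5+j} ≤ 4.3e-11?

Rate ρ ≈ e_5/e_4 = 1.177×10⁻²/2.814×10⁻² = 0.4183.
After j more steps, e_{5+j} ≈ 1.177×10⁻²·ρ^j; need ρ^j ≤ 4.3e-11/1.177×10⁻² = 3.65336e-09.
j ≥ ln(3.65336e-09)/ln(0.4183) = -19.4276/-0.87156 = 22.291.
So 23 more iterations are needed.

23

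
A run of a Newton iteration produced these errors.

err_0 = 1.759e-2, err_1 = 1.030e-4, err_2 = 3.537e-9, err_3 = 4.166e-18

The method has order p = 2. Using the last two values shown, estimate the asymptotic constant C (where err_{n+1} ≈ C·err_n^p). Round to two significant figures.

0.33

C ≈ err_3 / err_2^2
  = 4.166e-18 / (3.537e-9)^2
  = 4.166e-18 / 1.25104e-17 ≈ 0.333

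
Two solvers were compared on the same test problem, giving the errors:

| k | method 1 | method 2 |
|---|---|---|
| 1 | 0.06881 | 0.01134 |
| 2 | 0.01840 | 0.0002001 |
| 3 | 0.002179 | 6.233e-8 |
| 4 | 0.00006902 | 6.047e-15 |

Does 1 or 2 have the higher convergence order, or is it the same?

Method 1: p ≈ ln(0.00006902/0.002179)/ln(0.002179/0.01840) ≈ 1.62.
Method 2: p ≈ ln(6.047e-15/6.233e-8)/ln(6.233e-8/0.0002001) ≈ 2.00.
Method 2 has the higher order (≈2.0 vs ≈1.6).

2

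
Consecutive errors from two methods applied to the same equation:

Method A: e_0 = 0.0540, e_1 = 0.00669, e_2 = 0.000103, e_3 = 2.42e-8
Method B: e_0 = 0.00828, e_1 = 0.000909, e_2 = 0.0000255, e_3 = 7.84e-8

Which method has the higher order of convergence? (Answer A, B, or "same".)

Method A: p ≈ ln(2.42e-8/0.000103)/ln(0.000103/0.00669) ≈ 2.00.
Method B: p ≈ ln(7.84e-8/0.0000255)/ln(0.0000255/0.000909) ≈ 1.62.
Method A has the higher order (≈2.0 vs ≈1.6).

A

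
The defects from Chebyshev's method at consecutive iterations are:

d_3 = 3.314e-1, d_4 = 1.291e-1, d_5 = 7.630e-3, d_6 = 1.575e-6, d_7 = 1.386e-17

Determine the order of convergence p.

Consecutive ratios: d_7/d_6 = 1.386e-17/1.575e-6 = 8.8e-12, d_6/d_5 = 1.575e-6/7.630e-3 = 0.000206422.
p ≈ ln(8.8e-12)/ln(0.000206422) = -25.4563/-8.4856 ≈ 3.00.
So the convergence is cubic (order 3).

3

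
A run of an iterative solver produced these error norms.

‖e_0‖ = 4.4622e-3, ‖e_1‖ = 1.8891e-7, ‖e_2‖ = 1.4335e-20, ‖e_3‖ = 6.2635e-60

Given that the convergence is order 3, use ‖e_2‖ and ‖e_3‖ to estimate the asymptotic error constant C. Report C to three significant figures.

C ≈ ‖e_3‖ / ‖e_2‖^3
  = 6.2635e-60 / (1.4335e-20)^3
  = 6.2635e-60 / 2.94573e-60 ≈ 2.1263

2.13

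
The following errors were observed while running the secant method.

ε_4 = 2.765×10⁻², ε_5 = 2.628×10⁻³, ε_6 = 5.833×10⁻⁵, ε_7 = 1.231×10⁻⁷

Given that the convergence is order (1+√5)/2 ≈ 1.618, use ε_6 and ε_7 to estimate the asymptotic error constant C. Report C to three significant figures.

0.873

C ≈ ε_7 / ε_6^1.618
  = 1.231×10⁻⁷ / (5.833×10⁻⁵)^1.618
  = 1.231×10⁻⁷ / 1.40998e-07 ≈ 0.87306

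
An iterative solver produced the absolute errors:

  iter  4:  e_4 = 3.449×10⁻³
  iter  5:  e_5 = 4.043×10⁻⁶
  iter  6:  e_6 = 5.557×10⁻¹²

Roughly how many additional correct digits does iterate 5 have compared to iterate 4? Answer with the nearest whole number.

3

Digits gained ≈ log₁₀(e_4/e_5) = log₁₀(3.449×10⁻³/4.043×10⁻⁶) = log₁₀(853.079) ≈ 2.931.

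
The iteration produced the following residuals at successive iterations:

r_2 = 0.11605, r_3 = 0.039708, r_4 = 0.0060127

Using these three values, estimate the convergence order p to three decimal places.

1.760

p ≈ ln(r_4/r_3) / ln(r_3/r_2)
  = ln(0.0060127/0.039708) / ln(0.039708/0.11605)
  = ln(0.151423) / ln(0.342163)
  = -1.887678 / -1.072468 ≈ 1.760125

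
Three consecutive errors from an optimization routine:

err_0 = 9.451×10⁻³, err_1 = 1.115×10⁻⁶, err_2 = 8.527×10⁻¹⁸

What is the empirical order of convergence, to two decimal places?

p ≈ ln(err_2/err_1) / ln(err_1/err_0)
  = ln(8.527×10⁻¹⁸/1.115×10⁻⁶) / ln(1.115×10⁻⁶/9.451×10⁻³)
  = ln(7.64753e-12) / ln(0.000117977)
  = -25.59664 / -9.04502 ≈ 2.82992

2.83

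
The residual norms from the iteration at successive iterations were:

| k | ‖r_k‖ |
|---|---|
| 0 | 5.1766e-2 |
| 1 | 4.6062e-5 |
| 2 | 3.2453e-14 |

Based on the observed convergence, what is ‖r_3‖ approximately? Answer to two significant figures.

1.1e-41

First estimate the order: p ≈ ln(‖r_2‖/‖r_1‖) / ln(‖r_1‖/‖r_0‖) = ln(3.2453e-14/4.6062e-5)/ln(4.6062e-5/5.1766e-2) = ln(7.0455e-10)/ln(0.000889812) ≈ 3.0000.
Then ‖r_3‖ ≈ ‖r_2‖·(‖r_2‖/‖r_1‖)^p = 3.2453e-14·(7.0455e-10)^3.0000 = 3.2453e-14·3.49732e-28 ≈ 1.135e-41.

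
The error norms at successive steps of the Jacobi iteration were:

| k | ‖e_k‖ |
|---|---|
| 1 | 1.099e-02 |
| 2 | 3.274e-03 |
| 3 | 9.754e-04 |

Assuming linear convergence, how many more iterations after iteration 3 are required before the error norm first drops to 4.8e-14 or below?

Rate ρ ≈ ‖e_3‖/‖e_2‖ = 9.754e-04/3.274e-03 = 0.2979.
After j more steps, ‖e_{3+j}‖ ≈ 9.754e-04·ρ^j; need ρ^j ≤ 4.8e-14/9.754e-04 = 4.92106e-11.
j ≥ ln(4.92106e-11)/ln(0.2979) = -23.7349/-1.21100 = 19.599.
So 20 more iterations are needed.

20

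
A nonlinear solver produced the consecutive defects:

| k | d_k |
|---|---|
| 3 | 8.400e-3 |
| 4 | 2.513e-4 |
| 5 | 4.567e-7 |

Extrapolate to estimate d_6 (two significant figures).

5.4e-12

First estimate the order: p ≈ ln(d_5/d_4) / ln(d_4/d_3) = ln(4.567e-7/2.513e-4)/ln(2.513e-4/8.400e-3) = ln(0.00181735)/ln(0.0299167) ≈ 1.7982.
Then d_6 ≈ d_5·(d_5/d_4)^p = 4.567e-7·(0.00181735)^1.7982 = 4.567e-7·1.18011e-05 ≈ 5.39e-12.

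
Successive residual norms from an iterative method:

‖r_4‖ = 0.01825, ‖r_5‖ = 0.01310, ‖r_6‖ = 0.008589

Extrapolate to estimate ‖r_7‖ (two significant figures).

First estimate the order: p ≈ ln(‖r_6‖/‖r_5‖) / ln(‖r_5‖/‖r_4‖) = ln(0.008589/0.01310)/ln(0.01310/0.01825) = ln(0.655649)/ln(0.717808) ≈ 1.2732.
Then ‖r_7‖ ≈ ‖r_6‖·(‖r_6‖/‖r_5‖)^p = 0.008589·(0.655649)^1.2732 = 0.008589·0.584233 ≈ 0.005018.

5.0e-3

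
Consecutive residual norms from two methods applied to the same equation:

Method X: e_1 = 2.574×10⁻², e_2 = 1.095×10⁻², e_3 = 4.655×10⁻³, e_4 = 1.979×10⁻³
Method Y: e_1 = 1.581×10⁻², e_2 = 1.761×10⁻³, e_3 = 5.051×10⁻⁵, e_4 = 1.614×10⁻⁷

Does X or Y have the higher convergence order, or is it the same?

Method X: p ≈ ln(1.979×10⁻³/4.655×10⁻³)/ln(4.655×10⁻³/1.095×10⁻²) ≈ 1.00.
Method Y: p ≈ ln(1.614×10⁻⁷/5.051×10⁻⁵)/ln(5.051×10⁻⁵/1.761×10⁻³) ≈ 1.62.
Method Y has the higher order (≈1.6 vs ≈1.0).

Y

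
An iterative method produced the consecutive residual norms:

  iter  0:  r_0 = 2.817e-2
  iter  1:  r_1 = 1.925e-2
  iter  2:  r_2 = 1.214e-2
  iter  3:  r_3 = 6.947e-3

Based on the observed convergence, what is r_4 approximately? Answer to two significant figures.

First estimate the order: p ≈ ln(r_3/r_2) / ln(r_2/r_1) = ln(6.947e-3/1.214e-2)/ln(1.214e-2/1.925e-2) = ln(0.572241)/ln(0.630649) ≈ 1.2108.
Then r_4 ≈ r_3·(r_3/r_2)^p = 6.947e-3·(0.572241)^1.2108 = 6.947e-3·0.508717 ≈ 0.003534.

3.5e-3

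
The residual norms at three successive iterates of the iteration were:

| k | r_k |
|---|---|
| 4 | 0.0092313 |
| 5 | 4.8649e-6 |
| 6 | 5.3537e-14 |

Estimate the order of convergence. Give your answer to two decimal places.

2.43

p ≈ ln(r_6/r_5) / ln(r_5/r_4)
  = ln(5.3537e-14/4.8649e-6) / ln(4.8649e-6/0.0092313)
  = ln(1.10047e-08) / ln(0.000527001)
  = -18.32494 / -7.54831 ≈ 2.42769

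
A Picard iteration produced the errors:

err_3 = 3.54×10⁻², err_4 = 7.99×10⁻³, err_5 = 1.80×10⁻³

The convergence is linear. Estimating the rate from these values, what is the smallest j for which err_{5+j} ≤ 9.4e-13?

15

Rate ρ ≈ err_5/err_4 = 1.80×10⁻³/7.99×10⁻³ = 0.2253.
After j more steps, err_{5+j} ≈ 1.80×10⁻³·ρ^j; need ρ^j ≤ 9.4e-13/1.80×10⁻³ = 5.22222e-10.
j ≥ ln(5.22222e-10)/ln(0.2253) = -21.3729/-1.49032 = 14.341.
So 15 more iterations are needed.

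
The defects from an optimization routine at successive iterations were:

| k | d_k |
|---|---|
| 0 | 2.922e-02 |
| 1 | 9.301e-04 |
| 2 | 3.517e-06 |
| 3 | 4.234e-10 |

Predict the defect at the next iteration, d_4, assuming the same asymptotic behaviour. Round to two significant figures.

First estimate the order: p ≈ ln(d_3/d_2) / ln(d_2/d_1) = ln(4.234e-10/3.517e-06)/ln(3.517e-06/9.301e-04) = ln(0.000120387)/ln(0.00378131) ≈ 1.6180.
Then d_4 ≈ d_3·(d_3/d_2)^p = 4.234e-10·(0.000120387)^1.6180 = 4.234e-10·4.55384e-07 ≈ 1.928e-16.

1.9e-16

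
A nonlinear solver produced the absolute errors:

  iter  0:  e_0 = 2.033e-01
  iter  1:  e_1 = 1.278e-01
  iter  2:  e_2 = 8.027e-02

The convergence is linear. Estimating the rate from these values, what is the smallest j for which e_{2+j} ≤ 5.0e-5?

16

Rate ρ ≈ e_2/e_1 = 8.027e-02/1.278e-01 = 0.6281.
After j more steps, e_{2+j} ≈ 8.027e-02·ρ^j; need ρ^j ≤ 5.0e-5/8.027e-02 = 0.000622898.
j ≥ ln(0.000622898)/ln(0.6281) = -7.3811/-0.46506 = 15.871.
So 16 more iterations are needed.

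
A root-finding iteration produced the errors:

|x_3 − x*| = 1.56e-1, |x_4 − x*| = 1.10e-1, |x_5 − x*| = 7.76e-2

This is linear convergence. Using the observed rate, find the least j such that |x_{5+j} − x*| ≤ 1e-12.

Rate ρ ≈ |x_5 − x*|/|x_4 − x*| = 7.76e-2/1.10e-1 = 0.7055.
After j more steps, |x_{5+j} − x*| ≈ 7.76e-2·ρ^j; need ρ^j ≤ 1e-12/7.76e-2 = 1.28866e-11.
j ≥ ln(1.28866e-11)/ln(0.7055) = -25.0748/-0.34885 = 71.878.
So 72 more iterations are needed.

72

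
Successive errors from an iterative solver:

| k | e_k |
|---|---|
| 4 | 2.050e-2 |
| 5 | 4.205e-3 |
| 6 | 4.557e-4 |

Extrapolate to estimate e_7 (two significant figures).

2.0e-5

First estimate the order: p ≈ ln(e_6/e_5) / ln(e_5/e_4) = ln(4.557e-4/4.205e-3)/ln(4.205e-3/2.050e-2) = ln(0.108371)/ln(0.205122) ≈ 1.4028.
Then e_7 ≈ e_6·(e_6/e_5)^p = 4.557e-4·(0.108371)^1.4028 = 4.557e-4·0.0442768 ≈ 2.018e-05.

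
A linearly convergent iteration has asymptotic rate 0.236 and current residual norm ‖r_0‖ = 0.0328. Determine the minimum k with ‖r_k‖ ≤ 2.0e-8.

10

After k steps, ‖r_k‖ ≈ 0.0328·0.236^k.
Need 0.236^k ≤ 2.0e-8/0.0328 = 6.09756e-07.
k ≥ ln(6.09756e-07)/ln(0.236) = -14.3102/-1.44392 = 9.911.
Smallest integer k = 10.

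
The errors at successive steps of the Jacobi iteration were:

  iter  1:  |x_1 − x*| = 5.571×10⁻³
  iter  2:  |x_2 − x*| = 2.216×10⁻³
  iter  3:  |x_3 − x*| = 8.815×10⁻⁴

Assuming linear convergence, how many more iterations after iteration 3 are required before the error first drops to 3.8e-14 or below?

26

Rate ρ ≈ |x_3 − x*|/|x_2 − x*| = 8.815×10⁻⁴/2.216×10⁻³ = 0.3978.
After j more steps, |x_{3+j} − x*| ≈ 8.815×10⁻⁴·ρ^j; need ρ^j ≤ 3.8e-14/8.815×10⁻⁴ = 4.31083e-11.
j ≥ ln(4.31083e-11)/ln(0.3978) = -23.8673/-0.92181 = 25.892.
So 26 more iterations are needed.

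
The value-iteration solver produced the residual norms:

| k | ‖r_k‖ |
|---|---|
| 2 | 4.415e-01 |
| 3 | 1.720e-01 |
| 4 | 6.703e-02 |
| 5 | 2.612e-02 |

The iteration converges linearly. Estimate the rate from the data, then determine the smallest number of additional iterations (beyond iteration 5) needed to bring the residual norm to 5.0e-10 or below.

19

Rate ρ ≈ ‖r_5‖/‖r_4‖ = 2.612e-02/6.703e-02 = 0.3897.
After j more steps, ‖r_{5+j}‖ ≈ 2.612e-02·ρ^j; need ρ^j ≤ 5.0e-10/2.612e-02 = 1.91424e-08.
j ≥ ln(1.91424e-08)/ln(0.3897) = -17.7714/-0.94238 = 18.858.
So 19 more iterations are needed.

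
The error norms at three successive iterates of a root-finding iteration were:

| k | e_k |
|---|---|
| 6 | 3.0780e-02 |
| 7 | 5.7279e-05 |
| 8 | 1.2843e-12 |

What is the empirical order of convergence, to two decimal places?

p ≈ ln(e_8/e_7) / ln(e_7/e_6)
  = ln(1.2843e-12/5.7279e-05) / ln(5.7279e-05/3.0780e-02)
  = ln(2.24218e-08) / ln(0.00186092)
  = -17.61323 / -6.28668 ≈ 2.80167

2.80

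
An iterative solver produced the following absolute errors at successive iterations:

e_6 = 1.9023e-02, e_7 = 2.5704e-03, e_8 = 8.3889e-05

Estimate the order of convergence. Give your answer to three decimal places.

p ≈ ln(e_8/e_7) / ln(e_7/e_6)
  = ln(8.3889e-05/2.5704e-03) / ln(2.5704e-03/1.9023e-02)
  = ln(0.0326366) / ln(0.135121)
  = -3.422321 / -2.001585 ≈ 1.709805

1.710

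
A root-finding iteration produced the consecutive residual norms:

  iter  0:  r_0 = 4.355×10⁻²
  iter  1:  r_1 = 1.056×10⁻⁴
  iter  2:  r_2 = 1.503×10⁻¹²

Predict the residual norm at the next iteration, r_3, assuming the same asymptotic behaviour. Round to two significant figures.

4.3e-36

First estimate the order: p ≈ ln(r_2/r_1) / ln(r_1/r_0) = ln(1.503×10⁻¹²/1.056×10⁻⁴)/ln(1.056×10⁻⁴/4.355×10⁻²) = ln(1.4233e-08)/ln(0.0024248) ≈ 3.0003.
Then r_3 ≈ r_2·(r_2/r_1)^p = 1.503×10⁻¹²·(1.4233e-08)^3.0003 = 1.503×10⁻¹²·2.86771e-24 ≈ 4.31e-36.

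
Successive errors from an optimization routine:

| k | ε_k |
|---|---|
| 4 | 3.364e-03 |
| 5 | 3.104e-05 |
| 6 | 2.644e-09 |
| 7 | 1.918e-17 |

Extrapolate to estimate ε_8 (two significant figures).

1.0e-33

First estimate the order: p ≈ ln(ε_7/ε_6) / ln(ε_6/ε_5) = ln(1.918e-17/2.644e-09)/ln(2.644e-09/3.104e-05) = ln(7.25416e-09)/ln(8.51804e-05) ≈ 2.0000.
Then ε_8 ≈ ε_7·(ε_7/ε_6)^p = 1.918e-17·(7.25416e-09)^2.0000 = 1.918e-17·5.26228e-17 ≈ 1.009e-33.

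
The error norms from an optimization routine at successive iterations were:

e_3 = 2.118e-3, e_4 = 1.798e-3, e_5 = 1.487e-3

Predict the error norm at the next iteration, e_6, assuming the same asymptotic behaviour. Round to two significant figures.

First estimate the order: p ≈ ln(e_5/e_4) / ln(e_4/e_3) = ln(1.487e-3/1.798e-3)/ln(1.798e-3/2.118e-3) = ln(0.82703)/ln(0.848914) ≈ 1.1594.
Then e_6 ≈ e_5·(e_5/e_4)^p = 1.487e-3·(0.82703)^1.1594 = 1.487e-3·0.802369 ≈ 0.001193.

1.2e-3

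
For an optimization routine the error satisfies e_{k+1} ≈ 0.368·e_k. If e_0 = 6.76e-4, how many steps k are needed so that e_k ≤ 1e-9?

14

After k steps, e_k ≈ 6.76e-4·0.368^k.
Need 0.368^k ≤ 1e-9/6.76e-4 = 1.47929e-06.
k ≥ ln(1.47929e-06)/ln(0.368) = -13.4239/-0.99967 = 13.428.
Smallest integer k = 14.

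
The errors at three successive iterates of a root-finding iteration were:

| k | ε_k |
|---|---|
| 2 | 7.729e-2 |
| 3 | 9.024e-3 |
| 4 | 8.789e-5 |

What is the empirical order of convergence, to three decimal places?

p ≈ ln(ε_4/ε_3) / ln(ε_3/ε_2)
  = ln(8.789e-5/9.024e-3) / ln(9.024e-3/7.729e-2)
  = ln(0.00973958) / ln(0.116755)
  = -4.631557 / -2.147678 ≈ 2.156542

2.157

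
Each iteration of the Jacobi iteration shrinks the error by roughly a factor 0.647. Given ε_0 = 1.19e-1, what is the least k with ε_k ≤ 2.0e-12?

After k steps, ε_k ≈ 1.19e-1·0.647^k.
Need 0.647^k ≤ 2.0e-12/1.19e-1 = 1.68067e-11.
k ≥ ln(1.68067e-11)/ln(0.647) = -24.8092/-0.43541 = 56.979.
Smallest integer k = 57.

57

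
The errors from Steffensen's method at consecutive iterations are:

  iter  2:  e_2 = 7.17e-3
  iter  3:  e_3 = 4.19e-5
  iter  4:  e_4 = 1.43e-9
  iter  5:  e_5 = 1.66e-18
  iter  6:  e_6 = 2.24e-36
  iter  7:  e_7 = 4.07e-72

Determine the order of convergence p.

Consecutive ratios: e_7/e_6 = 4.07e-72/2.24e-36 = 1.81696e-36, e_6/e_5 = 2.24e-36/1.66e-18 = 1.3494e-18.
p ≈ ln(1.81696e-36)/ln(1.3494e-18) = -82.2959/-41.1469 ≈ 2.00.
So the convergence is quadratic (order 2).

2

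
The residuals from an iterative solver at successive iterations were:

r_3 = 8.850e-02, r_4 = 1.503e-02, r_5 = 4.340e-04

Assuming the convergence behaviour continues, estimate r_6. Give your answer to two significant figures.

First estimate the order: p ≈ ln(r_5/r_4) / ln(r_4/r_3) = ln(4.340e-04/1.503e-02)/ln(1.503e-02/8.850e-02) = ln(0.0288756)/ln(0.169831) ≈ 1.9994.
Then r_6 ≈ r_5·(r_5/r_4)^p = 4.340e-04·(0.0288756)^1.9994 = 4.340e-04·0.000835576 ≈ 3.626e-07.

3.6e-7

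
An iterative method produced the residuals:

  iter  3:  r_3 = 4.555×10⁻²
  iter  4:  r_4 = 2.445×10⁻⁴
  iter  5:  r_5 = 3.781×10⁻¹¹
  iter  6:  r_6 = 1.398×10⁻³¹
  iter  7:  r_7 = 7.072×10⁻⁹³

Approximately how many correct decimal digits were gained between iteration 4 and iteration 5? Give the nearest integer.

7

Digits gained ≈ log₁₀(r_4/r_5) = log₁₀(2.445×10⁻⁴/3.781×10⁻¹¹) = log₁₀(6.46654e+06) ≈ 6.811.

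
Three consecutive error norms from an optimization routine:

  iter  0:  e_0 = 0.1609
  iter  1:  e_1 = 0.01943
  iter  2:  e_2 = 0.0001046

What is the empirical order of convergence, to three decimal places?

2.471

p ≈ ln(e_2/e_1) / ln(e_1/e_0)
  = ln(0.0001046/0.01943) / ln(0.01943/0.1609)
  = ln(0.00538343) / ln(0.120758)
  = -5.224430 / -2.113967 ≈ 2.471387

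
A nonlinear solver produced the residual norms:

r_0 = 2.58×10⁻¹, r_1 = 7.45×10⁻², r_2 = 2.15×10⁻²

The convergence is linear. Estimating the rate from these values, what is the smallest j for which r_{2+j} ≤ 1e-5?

Rate ρ ≈ r_2/r_1 = 2.15×10⁻²/7.45×10⁻² = 0.2886.
After j more steps, r_{2+j} ≈ 2.15×10⁻²·ρ^j; need ρ^j ≤ 1e-5/2.15×10⁻² = 0.000465116.
j ≥ ln(0.000465116)/ln(0.2886) = -7.6732/-1.24271 = 6.175.
So 7 more iterations are needed.

7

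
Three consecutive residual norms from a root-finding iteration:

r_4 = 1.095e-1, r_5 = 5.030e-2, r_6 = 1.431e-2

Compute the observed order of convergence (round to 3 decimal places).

1.616

p ≈ ln(r_6/r_5) / ln(r_5/r_4)
  = ln(1.431e-2/5.030e-2) / ln(5.030e-2/1.095e-1)
  = ln(0.284493) / ln(0.459361)
  = -1.257047 / -0.777919 ≈ 1.615910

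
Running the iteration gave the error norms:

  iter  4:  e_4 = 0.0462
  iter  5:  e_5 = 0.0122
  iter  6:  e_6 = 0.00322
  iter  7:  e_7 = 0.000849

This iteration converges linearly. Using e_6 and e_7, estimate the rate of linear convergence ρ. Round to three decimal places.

ρ ≈ e_7/e_6 = 0.000849/0.00322 = 0.26366

0.264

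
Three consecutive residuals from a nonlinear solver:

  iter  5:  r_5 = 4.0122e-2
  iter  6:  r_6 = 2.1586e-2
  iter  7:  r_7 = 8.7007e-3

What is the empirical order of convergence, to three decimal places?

p ≈ ln(r_7/r_6) / ln(r_6/r_5)
  = ln(8.7007e-3/2.1586e-2) / ln(2.1586e-2/4.0122e-2)
  = ln(0.403071) / ln(0.538009)
  = -0.908643 / -0.619880 ≈ 1.465837

1.466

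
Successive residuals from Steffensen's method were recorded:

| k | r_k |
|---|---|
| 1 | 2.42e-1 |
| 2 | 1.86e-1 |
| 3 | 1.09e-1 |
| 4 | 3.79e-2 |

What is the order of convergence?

Consecutive ratios: r_4/r_3 = 3.79e-2/1.09e-1 = 0.347706, r_3/r_2 = 1.09e-1/1.86e-1 = 0.586022.
p ≈ ln(0.347706)/ln(0.586022) = -1.0564/-0.5344 ≈ 1.98.
So the convergence is quadratic (order 2).

2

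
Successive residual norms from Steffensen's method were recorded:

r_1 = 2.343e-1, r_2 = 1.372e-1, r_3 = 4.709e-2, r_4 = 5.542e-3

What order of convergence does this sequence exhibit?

Consecutive ratios: r_4/r_3 = 5.542e-3/4.709e-2 = 0.11769, r_3/r_2 = 4.709e-2/1.372e-1 = 0.343222.
p ≈ ln(0.11769)/ln(0.343222) = -2.1397/-1.0694 ≈ 2.00.
So the convergence is quadratic (order 2).

2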